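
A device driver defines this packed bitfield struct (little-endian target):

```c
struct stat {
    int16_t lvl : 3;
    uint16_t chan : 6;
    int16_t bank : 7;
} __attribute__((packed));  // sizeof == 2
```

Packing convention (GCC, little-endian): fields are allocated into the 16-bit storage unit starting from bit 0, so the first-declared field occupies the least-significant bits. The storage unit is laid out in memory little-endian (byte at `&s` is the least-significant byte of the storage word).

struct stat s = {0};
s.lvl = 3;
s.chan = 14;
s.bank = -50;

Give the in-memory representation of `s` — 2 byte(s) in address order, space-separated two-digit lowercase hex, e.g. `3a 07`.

lvl:3 = 3 → 0x3 << 0 → word 0x0003
chan:6 = 14 → 0xe << 3 → word 0x0073
bank:7 = -50 → 0x4e << 9 → word 0x9c73
word = 0x9c73 → little-endian bytes:
  [0]=0x73  [1]=0x9c

73 9c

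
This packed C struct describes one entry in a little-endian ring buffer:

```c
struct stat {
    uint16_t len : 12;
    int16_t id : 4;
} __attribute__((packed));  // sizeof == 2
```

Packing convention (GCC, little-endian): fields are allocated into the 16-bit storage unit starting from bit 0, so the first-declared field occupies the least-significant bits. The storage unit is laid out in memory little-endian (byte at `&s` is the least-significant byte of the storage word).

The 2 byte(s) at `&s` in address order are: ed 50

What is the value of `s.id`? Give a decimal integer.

[0]=0xed [1]=0x50 (little-endian) → word 0x50ed
len:12 @ bit 0 → (0x50ed>>0)&0xfff = 0xed
id:4 @ bit 12 → (0x50ed>>12)&0xf = 0x5  ←
id signed 4b, MSB=0: value = 5

5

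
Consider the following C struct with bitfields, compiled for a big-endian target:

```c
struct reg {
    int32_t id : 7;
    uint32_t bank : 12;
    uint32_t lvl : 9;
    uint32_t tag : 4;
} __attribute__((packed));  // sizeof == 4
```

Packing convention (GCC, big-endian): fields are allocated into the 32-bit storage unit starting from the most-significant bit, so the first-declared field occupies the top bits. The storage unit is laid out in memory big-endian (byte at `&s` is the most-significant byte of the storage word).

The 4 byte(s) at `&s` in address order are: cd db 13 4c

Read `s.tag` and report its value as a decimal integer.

12

[0]=0xcd [1]=0xdb [2]=0x13 [3]=0x4c (big-endian) → word 0xcddb134c
id [25+:7] = (word>>25) & 0x7f = 102
bank [13+:12] = (word>>13) & 0xfff = 3800
lvl [4+:9] = (word>>4) & 0x1ff = 308
tag [0+:4] = (word>>0) & 0xf = 12  ←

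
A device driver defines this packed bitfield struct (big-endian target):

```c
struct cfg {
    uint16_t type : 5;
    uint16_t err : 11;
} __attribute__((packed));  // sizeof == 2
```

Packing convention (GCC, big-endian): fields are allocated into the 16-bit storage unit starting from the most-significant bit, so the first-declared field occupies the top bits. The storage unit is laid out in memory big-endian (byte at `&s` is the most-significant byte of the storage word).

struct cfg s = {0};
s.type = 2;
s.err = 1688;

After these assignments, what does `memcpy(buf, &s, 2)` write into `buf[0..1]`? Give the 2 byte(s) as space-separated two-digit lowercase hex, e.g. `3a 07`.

[11+:5] type=2 & 0x1f = 0x2; word=0x1000
[0+:11] err=1688 & 0x7ff = 0x698; word=0x1698
word = 0x1698 → big-endian bytes:
  [0]=0x16  [1]=0x98

16 98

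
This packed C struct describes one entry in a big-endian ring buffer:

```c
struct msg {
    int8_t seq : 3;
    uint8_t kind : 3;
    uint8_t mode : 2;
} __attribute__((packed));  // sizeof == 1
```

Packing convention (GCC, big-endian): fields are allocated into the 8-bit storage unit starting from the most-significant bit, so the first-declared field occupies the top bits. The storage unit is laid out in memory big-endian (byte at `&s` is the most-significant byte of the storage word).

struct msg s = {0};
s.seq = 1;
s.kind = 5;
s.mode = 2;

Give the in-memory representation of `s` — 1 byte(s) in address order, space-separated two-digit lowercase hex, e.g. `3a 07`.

36

seq:3 = 1 → 0x1 << 5 → word 0x20
kind:3 = 5 → 0x5 << 2 → word 0x34
mode:2 = 2 → 0x2 << 0 → word 0x36
word = 0x36 → big-endian bytes:
  [0]=0x36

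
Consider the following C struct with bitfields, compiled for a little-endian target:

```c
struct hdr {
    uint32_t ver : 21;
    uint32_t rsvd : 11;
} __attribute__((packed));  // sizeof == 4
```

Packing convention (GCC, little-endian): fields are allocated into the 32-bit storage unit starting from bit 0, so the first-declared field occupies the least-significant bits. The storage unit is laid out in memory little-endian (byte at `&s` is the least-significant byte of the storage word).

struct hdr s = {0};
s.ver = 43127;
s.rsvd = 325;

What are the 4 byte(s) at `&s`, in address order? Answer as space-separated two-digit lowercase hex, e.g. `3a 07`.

77 a8 a0 28

ver:21 = 43127 → 0xa877 << 0 → word 0x0000a877
rsvd:11 = 325 → 0x145 << 21 → word 0x28a0a877
word = 0x28a0a877 → little-endian bytes:
  [0]=0x77  [1]=0xa8  [2]=0xa0  [3]=0x28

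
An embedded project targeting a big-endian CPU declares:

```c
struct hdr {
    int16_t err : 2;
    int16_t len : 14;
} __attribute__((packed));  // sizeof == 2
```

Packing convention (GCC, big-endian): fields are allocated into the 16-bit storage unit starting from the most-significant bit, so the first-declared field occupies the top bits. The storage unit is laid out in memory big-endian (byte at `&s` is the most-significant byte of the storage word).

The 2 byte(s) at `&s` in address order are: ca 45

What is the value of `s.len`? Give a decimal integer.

[0]=0xca [1]=0x45 (big-endian) → word 0xca45
err [14+:2] = (word>>14) & 0x3 = 3
len [0+:14] = (word>>0) & 0x3fff = 2629  ←
len signed 14b, MSB=0: value = 2629

2629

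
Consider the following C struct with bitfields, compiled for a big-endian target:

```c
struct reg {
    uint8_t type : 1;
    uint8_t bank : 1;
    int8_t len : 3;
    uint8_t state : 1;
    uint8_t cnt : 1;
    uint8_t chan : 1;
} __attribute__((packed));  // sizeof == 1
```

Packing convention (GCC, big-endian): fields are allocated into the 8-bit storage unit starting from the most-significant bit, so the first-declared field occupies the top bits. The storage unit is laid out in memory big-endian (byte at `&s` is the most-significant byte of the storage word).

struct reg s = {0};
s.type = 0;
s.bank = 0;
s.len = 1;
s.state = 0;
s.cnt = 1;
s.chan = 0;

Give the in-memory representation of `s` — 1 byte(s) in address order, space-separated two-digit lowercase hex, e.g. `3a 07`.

type (1b) val=0 bits=0x0 at bit 7: 0x00
bank (1b) val=0 bits=0x0 at bit 6: 0x00
len (3b) val=1 bits=0x1 at bit 3: 0x08
state (1b) val=0 bits=0x0 at bit 2: 0x08
cnt (1b) val=1 bits=0x1 at bit 1: 0x0a
chan (1b) val=0 bits=0x0 at bit 0: 0x0a
word = 0x0a → big-endian bytes:
  [0]=0x0a

0a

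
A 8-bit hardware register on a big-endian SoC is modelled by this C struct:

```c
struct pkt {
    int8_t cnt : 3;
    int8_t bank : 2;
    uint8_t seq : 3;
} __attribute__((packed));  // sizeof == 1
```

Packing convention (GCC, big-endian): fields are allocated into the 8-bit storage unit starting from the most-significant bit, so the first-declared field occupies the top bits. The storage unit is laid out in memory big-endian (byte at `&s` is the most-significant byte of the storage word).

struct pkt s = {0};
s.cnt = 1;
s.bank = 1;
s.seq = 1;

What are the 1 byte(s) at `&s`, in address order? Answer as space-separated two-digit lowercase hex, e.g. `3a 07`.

29

[5+:3] cnt=1 & 0x7 = 0x1; word=0x20
[3+:2] bank=1 & 0x3 = 0x1; word=0x28
[0+:3] seq=1 & 0x7 = 0x1; word=0x29
word = 0x29 → big-endian bytes:
  [0]=0x29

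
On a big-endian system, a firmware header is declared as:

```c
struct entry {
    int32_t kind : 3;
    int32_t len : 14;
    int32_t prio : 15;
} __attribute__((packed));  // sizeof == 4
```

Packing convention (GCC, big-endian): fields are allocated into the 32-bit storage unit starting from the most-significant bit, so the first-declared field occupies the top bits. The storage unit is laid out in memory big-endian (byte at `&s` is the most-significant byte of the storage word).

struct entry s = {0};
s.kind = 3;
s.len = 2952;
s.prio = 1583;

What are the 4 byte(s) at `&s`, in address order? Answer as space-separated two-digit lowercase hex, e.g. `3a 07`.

kind (3b) val=3 bits=0x3 at bit 29: 0x60000000
len (14b) val=2952 bits=0xb88 at bit 15: 0x65c40000
prio (15b) val=1583 bits=0x62f at bit 0: 0x65c4062f
word = 0x65c4062f → big-endian bytes:
  [0]=0x65  [1]=0xc4  [2]=0x06  [3]=0x2f

65 c4 06 2f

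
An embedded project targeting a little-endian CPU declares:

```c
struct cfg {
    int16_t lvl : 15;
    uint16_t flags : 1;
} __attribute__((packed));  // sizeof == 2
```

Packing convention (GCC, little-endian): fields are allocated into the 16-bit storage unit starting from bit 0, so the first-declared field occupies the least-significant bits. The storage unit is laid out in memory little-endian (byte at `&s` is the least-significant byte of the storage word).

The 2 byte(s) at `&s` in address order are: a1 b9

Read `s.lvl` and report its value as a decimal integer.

14753

[0]=0xa1 [1]=0xb9 (little-endian) → word 0xb9a1
lvl [0+:15] = (word>>0) & 0x7fff = 14753  ←
flags [15+:1] = (word>>15) & 0x1 = 1
lvl signed 15b, MSB=0: value = 14753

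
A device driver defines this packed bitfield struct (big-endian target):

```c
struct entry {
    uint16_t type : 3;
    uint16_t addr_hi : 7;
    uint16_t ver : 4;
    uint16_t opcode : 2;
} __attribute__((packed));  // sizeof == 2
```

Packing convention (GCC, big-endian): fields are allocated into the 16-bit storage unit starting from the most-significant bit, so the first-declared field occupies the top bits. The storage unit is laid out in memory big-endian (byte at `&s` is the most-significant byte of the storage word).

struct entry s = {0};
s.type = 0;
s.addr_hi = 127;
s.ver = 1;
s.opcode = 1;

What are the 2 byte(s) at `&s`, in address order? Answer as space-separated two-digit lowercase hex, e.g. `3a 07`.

1f c5

type (3b) val=0 bits=0x0 at bit 13: 0x0000
addr_hi (7b) val=127 bits=0x7f at bit 6: 0x1fc0
ver (4b) val=1 bits=0x1 at bit 2: 0x1fc4
opcode (2b) val=1 bits=0x1 at bit 0: 0x1fc5
word = 0x1fc5 → big-endian bytes:
  [0]=0x1f  [1]=0xc5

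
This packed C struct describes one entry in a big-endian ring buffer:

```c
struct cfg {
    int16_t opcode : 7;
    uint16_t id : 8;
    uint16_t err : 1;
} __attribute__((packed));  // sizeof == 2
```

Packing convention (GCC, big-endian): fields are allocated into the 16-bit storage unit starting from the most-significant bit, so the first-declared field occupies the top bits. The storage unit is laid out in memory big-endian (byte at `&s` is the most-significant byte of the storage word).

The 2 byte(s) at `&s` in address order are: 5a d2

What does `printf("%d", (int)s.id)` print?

105

[0]=0x5a [1]=0xd2 (big-endian) → word 0x5ad2
opcode [9+:7] = (word>>9) & 0x7f = 45
id [1+:8] = (word>>1) & 0xff = 105  ←
err [0+:1] = (word>>0) & 0x1 = 0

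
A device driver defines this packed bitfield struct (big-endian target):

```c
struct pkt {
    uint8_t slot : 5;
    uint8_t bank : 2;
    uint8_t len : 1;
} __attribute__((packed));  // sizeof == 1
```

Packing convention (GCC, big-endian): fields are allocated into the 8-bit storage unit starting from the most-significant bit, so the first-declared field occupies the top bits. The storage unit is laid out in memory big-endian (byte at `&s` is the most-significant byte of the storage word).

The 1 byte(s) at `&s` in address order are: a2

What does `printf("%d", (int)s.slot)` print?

20

[0]=0xa2 (big-endian) → word 0xa2
slot [3+:5] = (word>>3) & 0x1f = 20  ←
bank [1+:2] = (word>>1) & 0x3 = 1
len [0+:1] = (word>>0) & 0x1 = 0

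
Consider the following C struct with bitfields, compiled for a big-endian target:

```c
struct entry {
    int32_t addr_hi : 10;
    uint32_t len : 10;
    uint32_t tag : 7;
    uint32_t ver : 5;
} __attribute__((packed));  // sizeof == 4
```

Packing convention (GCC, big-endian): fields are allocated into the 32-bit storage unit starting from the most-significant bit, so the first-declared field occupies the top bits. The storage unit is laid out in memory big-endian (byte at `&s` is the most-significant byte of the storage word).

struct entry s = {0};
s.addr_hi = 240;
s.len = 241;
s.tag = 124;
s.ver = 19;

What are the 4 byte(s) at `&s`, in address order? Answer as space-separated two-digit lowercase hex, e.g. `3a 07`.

[22+:10] addr_hi=240 & 0x3ff = 0xf0; word=0x3c000000
[12+:10] len=241 & 0x3ff = 0xf1; word=0x3c0f1000
[5+:7] tag=124 & 0x7f = 0x7c; word=0x3c0f1f80
[0+:5] ver=19 & 0x1f = 0x13; word=0x3c0f1f93
word = 0x3c0f1f93 → big-endian bytes:
  [0]=0x3c  [1]=0x0f  [2]=0x1f  [3]=0x93

3c 0f 1f 93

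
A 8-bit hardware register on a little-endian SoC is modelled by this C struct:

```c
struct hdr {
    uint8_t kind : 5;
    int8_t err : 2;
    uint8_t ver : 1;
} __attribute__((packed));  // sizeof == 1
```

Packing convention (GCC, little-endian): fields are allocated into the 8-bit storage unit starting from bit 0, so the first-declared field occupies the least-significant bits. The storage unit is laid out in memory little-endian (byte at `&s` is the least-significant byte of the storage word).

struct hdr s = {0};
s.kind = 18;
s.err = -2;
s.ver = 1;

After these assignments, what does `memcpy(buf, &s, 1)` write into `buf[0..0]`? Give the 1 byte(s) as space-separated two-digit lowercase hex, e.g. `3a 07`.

kind:5 = 18 → 0x12 << 0 → word 0x12
err:2 = -2 → 0x2 << 5 → word 0x52
ver:1 = 1 → 0x1 << 7 → word 0xd2
word = 0xd2 → little-endian bytes:
  [0]=0xd2

d2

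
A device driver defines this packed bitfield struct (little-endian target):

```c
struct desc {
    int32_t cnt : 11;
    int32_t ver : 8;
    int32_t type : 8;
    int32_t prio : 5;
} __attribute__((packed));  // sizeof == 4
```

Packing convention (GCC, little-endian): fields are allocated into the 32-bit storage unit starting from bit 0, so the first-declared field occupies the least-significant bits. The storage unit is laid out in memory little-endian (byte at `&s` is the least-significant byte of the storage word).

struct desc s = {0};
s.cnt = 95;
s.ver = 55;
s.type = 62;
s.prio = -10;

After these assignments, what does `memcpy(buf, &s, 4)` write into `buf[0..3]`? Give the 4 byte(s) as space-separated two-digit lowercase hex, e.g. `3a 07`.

5f b8 f1 b1

cnt (11b) val=95 bits=0x5f at bit 0: 0x0000005f
ver (8b) val=55 bits=0x37 at bit 11: 0x0001b85f
type (8b) val=62 bits=0x3e at bit 19: 0x01f1b85f
prio (5b) val=-10 bits=0x16 at bit 27: 0xb1f1b85f
word = 0xb1f1b85f → little-endian bytes:
  [0]=0x5f  [1]=0xb8  [2]=0xf1  [3]=0xb1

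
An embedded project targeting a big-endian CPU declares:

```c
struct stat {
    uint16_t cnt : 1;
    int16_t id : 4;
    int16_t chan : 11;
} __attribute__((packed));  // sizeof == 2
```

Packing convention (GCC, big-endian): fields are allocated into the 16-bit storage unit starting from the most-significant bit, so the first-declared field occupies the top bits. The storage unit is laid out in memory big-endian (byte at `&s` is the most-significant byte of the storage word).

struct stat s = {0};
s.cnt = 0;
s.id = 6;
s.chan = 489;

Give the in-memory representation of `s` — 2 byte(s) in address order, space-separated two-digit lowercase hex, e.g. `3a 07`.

31 e9

cnt:1 = 0 → 0x0 << 15 → word 0x0000
id:4 = 6 → 0x6 << 11 → word 0x3000
chan:11 = 489 → 0x1e9 << 0 → word 0x31e9
word = 0x31e9 → big-endian bytes:
  [0]=0x31  [1]=0xe9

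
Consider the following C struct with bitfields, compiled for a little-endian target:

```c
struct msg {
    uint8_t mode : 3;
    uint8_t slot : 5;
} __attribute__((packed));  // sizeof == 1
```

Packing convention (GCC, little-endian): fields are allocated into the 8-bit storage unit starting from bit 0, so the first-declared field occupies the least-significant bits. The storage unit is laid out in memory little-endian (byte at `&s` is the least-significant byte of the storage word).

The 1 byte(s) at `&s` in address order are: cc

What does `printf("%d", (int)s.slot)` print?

25

[0]=0xcc (little-endian) → word 0xcc
mode:3 @ bit 0 → (0xcc>>0)&0x7 = 0x4
slot:5 @ bit 3 → (0xcc>>3)&0x1f = 0x19  ←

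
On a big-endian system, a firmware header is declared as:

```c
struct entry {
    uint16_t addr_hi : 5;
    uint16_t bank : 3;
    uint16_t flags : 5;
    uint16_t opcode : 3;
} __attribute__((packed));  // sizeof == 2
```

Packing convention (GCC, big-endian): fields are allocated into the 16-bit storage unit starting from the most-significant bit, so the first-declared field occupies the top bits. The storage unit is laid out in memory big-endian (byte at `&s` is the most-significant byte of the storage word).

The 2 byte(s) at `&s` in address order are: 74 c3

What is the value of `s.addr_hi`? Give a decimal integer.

14

[0]=0x74 [1]=0xc3 (big-endian) → word 0x74c3
addr_hi [11+:5] = (word>>11) & 0x1f = 14  ←
bank [8+:3] = (word>>8) & 0x7 = 4
flags [3+:5] = (word>>3) & 0x1f = 24
opcode [0+:3] = (word>>0) & 0x7 = 3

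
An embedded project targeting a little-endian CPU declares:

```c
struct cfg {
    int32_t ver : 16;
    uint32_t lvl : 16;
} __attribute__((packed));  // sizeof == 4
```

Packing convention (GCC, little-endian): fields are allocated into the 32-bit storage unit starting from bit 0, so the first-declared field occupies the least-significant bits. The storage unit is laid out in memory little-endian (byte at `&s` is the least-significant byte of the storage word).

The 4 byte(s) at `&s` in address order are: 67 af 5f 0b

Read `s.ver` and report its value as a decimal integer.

[0]=0x67 [1]=0xaf [2]=0x5f [3]=0x0b (little-endian) → word 0x0b5faf67
ver:16 @ bit 0 → (0x0b5faf67>>0)&0xffff = 0xaf67  ←
lvl:16 @ bit 16 → (0x0b5faf67>>16)&0xffff = 0xb5f
ver signed 16b, MSB=1: 44903 - 65536 = -20633

-20633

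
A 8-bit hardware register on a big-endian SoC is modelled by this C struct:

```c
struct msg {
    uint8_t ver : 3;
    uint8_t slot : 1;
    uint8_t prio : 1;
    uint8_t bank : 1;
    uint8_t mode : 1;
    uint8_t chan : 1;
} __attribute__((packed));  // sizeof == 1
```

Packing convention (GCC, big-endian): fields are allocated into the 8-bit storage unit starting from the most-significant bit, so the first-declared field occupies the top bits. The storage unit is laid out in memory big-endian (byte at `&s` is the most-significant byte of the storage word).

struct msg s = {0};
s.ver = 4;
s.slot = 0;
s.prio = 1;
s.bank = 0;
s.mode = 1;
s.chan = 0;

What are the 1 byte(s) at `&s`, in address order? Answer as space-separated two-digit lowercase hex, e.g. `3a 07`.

[5+:3] ver=4 & 0x7 = 0x4; word=0x80
[4+:1] slot=0 & 0x1 = 0x0; word=0x80
[3+:1] prio=1 & 0x1 = 0x1; word=0x88
[2+:1] bank=0 & 0x1 = 0x0; word=0x88
[1+:1] mode=1 & 0x1 = 0x1; word=0x8a
[0+:1] chan=0 & 0x1 = 0x0; word=0x8a
word = 0x8a → big-endian bytes:
  [0]=0x8a

8a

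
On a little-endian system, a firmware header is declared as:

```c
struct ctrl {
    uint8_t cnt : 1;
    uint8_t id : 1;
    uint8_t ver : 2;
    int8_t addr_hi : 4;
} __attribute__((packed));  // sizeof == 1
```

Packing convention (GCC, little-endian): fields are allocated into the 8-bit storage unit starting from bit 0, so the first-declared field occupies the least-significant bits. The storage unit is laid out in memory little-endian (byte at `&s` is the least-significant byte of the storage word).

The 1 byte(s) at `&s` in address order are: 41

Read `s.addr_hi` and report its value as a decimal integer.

4

[0]=0x41 (little-endian) → word 0x41
cnt [0+:1] = (word>>0) & 0x1 = 1
id [1+:1] = (word>>1) & 0x1 = 0
ver [2+:2] = (word>>2) & 0x3 = 0
addr_hi [4+:4] = (word>>4) & 0xf = 4  ←
addr_hi signed 4b, MSB=0: value = 4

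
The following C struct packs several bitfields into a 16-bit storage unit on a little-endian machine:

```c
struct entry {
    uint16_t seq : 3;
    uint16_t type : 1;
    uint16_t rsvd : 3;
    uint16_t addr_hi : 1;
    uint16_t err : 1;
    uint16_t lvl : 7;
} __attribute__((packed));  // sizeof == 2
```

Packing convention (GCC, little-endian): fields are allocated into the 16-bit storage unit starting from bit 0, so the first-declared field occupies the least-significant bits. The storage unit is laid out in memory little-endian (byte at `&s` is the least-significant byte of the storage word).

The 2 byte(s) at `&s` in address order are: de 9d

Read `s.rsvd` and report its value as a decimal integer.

5

[0]=0xde [1]=0x9d (little-endian) → word 0x9dde
seq:3 @ bit 0 → (0x9dde>>0)&0x7 = 0x6
type:1 @ bit 3 → (0x9dde>>3)&0x1 = 0x1
rsvd:3 @ bit 4 → (0x9dde>>4)&0x7 = 0x5  ←
addr_hi:1 @ bit 7 → (0x9dde>>7)&0x1 = 0x1
err:1 @ bit 8 → (0x9dde>>8)&0x1 = 0x1
lvl:7 @ bit 9 → (0x9dde>>9)&0x7f = 0x4e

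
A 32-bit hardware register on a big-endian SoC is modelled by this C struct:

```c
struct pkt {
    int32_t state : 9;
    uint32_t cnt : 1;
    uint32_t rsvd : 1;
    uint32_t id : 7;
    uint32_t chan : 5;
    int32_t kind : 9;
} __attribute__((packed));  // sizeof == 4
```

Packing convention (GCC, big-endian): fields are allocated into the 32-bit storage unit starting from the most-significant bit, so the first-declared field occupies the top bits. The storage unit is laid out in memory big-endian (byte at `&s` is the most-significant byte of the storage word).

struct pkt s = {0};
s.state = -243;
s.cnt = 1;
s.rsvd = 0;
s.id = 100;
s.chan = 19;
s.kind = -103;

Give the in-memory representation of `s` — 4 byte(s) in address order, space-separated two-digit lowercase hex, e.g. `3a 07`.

86 d9 27 99

state:9 = -243 → 0x10d << 23 → word 0x86800000
cnt:1 = 1 → 0x1 << 22 → word 0x86c00000
rsvd:1 = 0 → 0x0 << 21 → word 0x86c00000
id:7 = 100 → 0x64 << 14 → word 0x86d90000
chan:5 = 19 → 0x13 << 9 → word 0x86d92600
kind:9 = -103 → 0x199 << 0 → word 0x86d92799
word = 0x86d92799 → big-endian bytes:
  [0]=0x86  [1]=0xd9  [2]=0x27  [3]=0x99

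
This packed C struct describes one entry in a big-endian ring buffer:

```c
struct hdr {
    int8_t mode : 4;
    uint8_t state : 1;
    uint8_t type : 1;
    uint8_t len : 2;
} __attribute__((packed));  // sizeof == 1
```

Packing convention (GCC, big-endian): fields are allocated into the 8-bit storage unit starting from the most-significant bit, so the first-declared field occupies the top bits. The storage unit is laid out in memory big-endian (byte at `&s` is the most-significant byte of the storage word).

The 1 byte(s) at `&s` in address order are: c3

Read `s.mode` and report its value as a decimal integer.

-4

[0]=0xc3 (big-endian) → word 0xc3
mode:4 @ bit 4 → (0xc3>>4)&0xf = 0xc  ←
state:1 @ bit 3 → (0xc3>>3)&0x1 = 0x0
type:1 @ bit 2 → (0xc3>>2)&0x1 = 0x0
len:2 @ bit 0 → (0xc3>>0)&0x3 = 0x3
mode signed 4b, MSB=1: 12 - 16 = -4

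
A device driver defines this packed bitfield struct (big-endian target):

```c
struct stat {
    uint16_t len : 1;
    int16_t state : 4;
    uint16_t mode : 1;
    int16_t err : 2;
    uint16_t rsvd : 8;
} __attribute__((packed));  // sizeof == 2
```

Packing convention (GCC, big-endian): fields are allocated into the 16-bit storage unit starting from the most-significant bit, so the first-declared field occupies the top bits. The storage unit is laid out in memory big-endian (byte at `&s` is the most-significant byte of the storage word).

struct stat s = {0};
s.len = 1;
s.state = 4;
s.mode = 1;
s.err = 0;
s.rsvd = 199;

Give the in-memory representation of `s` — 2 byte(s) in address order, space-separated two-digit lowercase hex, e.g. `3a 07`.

a4 c7

[15+:1] len=1 & 0x1 = 0x1; word=0x8000
[11+:4] state=4 & 0xf = 0x4; word=0xa000
[10+:1] mode=1 & 0x1 = 0x1; word=0xa400
[8+:2] err=0 & 0x3 = 0x0; word=0xa400
[0+:8] rsvd=199 & 0xff = 0xc7; word=0xa4c7
word = 0xa4c7 → big-endian bytes:
  [0]=0xa4  [1]=0xc7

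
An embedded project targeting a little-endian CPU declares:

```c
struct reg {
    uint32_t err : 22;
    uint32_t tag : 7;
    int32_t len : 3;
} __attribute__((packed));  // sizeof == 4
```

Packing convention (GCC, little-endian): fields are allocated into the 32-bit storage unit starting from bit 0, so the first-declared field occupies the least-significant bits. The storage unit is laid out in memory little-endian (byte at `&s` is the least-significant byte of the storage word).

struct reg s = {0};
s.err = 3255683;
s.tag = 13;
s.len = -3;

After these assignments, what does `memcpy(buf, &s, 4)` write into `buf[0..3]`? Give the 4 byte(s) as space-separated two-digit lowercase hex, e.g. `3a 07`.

err (22b) val=3255683 bits=0x31ad83 at bit 0: 0x0031ad83
tag (7b) val=13 bits=0xd at bit 22: 0x0371ad83
len (3b) val=-3 bits=0x5 at bit 29: 0xa371ad83
word = 0xa371ad83 → little-endian bytes:
  [0]=0x83  [1]=0xad  [2]=0x71  [3]=0xa3

83 ad 71 a3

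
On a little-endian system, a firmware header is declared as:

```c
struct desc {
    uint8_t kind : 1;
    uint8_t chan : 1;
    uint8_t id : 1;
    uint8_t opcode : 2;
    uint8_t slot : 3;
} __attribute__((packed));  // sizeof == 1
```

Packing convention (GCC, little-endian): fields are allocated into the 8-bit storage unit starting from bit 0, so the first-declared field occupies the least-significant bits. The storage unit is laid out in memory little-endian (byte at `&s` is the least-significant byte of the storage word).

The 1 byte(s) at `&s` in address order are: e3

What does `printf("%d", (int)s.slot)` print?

7

[0]=0xe3 (little-endian) → word 0xe3
kind [0+:1] = (word>>0) & 0x1 = 1
chan [1+:1] = (word>>1) & 0x1 = 1
id [2+:1] = (word>>2) & 0x1 = 0
opcode [3+:2] = (word>>3) & 0x3 = 0
slot [5+:3] = (word>>5) & 0x7 = 7  ←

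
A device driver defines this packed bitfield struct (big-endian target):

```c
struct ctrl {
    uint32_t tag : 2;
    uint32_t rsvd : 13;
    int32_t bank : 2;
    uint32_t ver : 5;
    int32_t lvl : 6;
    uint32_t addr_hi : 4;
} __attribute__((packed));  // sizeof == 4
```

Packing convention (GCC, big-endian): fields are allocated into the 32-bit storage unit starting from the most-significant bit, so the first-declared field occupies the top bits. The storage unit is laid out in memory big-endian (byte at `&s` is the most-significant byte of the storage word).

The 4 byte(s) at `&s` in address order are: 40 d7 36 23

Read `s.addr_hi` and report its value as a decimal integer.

3

[0]=0x40 [1]=0xd7 [2]=0x36 [3]=0x23 (big-endian) → word 0x40d73623
tag:2 @ bit 30 → (0x40d73623>>30)&0x3 = 0x1
rsvd:13 @ bit 17 → (0x40d73623>>17)&0x1fff = 0x6b
bank:2 @ bit 15 → (0x40d73623>>15)&0x3 = 0x2
ver:5 @ bit 10 → (0x40d73623>>10)&0x1f = 0xd
lvl:6 @ bit 4 → (0x40d73623>>4)&0x3f = 0x22
addr_hi:4 @ bit 0 → (0x40d73623>>0)&0xf = 0x3  ←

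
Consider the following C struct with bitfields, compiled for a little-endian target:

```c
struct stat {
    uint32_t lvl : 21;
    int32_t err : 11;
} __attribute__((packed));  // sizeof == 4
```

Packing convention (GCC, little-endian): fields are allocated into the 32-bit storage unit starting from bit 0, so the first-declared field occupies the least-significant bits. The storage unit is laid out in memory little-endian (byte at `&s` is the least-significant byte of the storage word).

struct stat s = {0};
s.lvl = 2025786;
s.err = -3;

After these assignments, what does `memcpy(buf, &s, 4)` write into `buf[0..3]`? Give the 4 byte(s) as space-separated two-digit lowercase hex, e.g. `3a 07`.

3a e9 be ff

[0+:21] lvl=2025786 & 0x1fffff = 0x1ee93a; word=0x001ee93a
[21+:11] err=-3 & 0x7ff = 0x7fd; word=0xffbee93a
word = 0xffbee93a → little-endian bytes:
  [0]=0x3a  [1]=0xe9  [2]=0xbe  [3]=0xff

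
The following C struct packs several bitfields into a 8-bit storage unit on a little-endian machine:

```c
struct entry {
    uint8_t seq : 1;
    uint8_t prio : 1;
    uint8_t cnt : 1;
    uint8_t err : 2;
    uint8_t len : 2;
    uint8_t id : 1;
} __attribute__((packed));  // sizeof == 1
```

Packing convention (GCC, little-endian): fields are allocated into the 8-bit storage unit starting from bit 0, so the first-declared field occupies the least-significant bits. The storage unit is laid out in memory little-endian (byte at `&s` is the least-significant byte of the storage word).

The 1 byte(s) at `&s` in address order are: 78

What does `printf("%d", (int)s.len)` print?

[0]=0x78 (little-endian) → word 0x78
seq:1 @ bit 0 → (0x78>>0)&0x1 = 0x0
prio:1 @ bit 1 → (0x78>>1)&0x1 = 0x0
cnt:1 @ bit 2 → (0x78>>2)&0x1 = 0x0
err:2 @ bit 3 → (0x78>>3)&0x3 = 0x3
len:2 @ bit 5 → (0x78>>5)&0x3 = 0x3  ←
id:1 @ bit 7 → (0x78>>7)&0x1 = 0x0

3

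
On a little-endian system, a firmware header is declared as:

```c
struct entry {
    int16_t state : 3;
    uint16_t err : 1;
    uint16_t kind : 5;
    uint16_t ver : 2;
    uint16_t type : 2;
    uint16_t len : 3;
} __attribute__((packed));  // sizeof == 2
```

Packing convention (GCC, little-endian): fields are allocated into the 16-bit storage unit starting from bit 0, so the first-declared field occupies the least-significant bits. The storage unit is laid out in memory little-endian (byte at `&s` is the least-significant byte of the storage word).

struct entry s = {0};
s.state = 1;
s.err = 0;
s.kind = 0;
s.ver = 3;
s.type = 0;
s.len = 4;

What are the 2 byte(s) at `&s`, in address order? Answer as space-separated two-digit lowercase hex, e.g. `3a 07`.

[0+:3] state=1 & 0x7 = 0x1; word=0x0001
[3+:1] err=0 & 0x1 = 0x0; word=0x0001
[4+:5] kind=0 & 0x1f = 0x0; word=0x0001
[9+:2] ver=3 & 0x3 = 0x3; word=0x0601
[11+:2] type=0 & 0x3 = 0x0; word=0x0601
[13+:3] len=4 & 0x7 = 0x4; word=0x8601
word = 0x8601 → little-endian bytes:
  [0]=0x01  [1]=0x86

01 86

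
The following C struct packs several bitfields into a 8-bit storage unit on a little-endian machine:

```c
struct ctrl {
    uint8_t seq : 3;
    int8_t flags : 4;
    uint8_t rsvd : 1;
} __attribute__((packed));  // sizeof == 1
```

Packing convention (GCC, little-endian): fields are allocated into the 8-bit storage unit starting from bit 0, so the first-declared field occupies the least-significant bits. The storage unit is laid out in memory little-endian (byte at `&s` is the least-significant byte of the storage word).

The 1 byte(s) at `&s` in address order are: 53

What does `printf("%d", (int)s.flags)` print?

[0]=0x53 (little-endian) → word 0x53
seq:3 @ bit 0 → (0x53>>0)&0x7 = 0x3
flags:4 @ bit 3 → (0x53>>3)&0xf = 0xa  ←
rsvd:1 @ bit 7 → (0x53>>7)&0x1 = 0x0
flags signed 4b, MSB=1: 10 - 16 = -6

-6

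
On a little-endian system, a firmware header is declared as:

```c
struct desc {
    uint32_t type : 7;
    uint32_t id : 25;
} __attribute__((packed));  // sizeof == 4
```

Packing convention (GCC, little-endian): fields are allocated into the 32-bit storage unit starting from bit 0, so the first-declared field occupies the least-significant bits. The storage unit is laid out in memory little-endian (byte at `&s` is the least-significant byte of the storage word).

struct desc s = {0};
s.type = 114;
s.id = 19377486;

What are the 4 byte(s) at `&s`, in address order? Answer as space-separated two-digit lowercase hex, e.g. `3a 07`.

type:7 = 114 → 0x72 << 0 → word 0x00000072
id:25 = 19377486 → 0x127ad4e << 7 → word 0x93d6a772
word = 0x93d6a772 → little-endian bytes:
  [0]=0x72  [1]=0xa7  [2]=0xd6  [3]=0x93

72 a7 d6 93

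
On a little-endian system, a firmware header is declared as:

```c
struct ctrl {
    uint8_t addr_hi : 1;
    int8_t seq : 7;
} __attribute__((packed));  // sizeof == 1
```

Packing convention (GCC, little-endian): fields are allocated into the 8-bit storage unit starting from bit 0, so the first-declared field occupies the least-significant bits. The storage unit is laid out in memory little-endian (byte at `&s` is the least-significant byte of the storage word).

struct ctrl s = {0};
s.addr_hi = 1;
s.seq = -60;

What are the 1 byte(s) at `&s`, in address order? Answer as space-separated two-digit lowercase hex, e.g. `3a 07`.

89

[0+:1] addr_hi=1 & 0x1 = 0x1; word=0x01
[1+:7] seq=-60 & 0x7f = 0x44; word=0x89
word = 0x89 → little-endian bytes:
  [0]=0x89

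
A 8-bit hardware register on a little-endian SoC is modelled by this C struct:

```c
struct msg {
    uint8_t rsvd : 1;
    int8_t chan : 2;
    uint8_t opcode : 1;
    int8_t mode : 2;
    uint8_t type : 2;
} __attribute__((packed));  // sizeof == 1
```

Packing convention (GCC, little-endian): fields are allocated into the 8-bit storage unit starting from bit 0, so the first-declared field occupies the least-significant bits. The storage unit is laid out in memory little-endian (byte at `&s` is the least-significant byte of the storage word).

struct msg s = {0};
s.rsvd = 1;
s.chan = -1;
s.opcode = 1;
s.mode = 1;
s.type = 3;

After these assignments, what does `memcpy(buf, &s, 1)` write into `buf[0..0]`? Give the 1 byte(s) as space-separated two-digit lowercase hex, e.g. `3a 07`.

rsvd:1 = 1 → 0x1 << 0 → word 0x01
chan:2 = -1 → 0x3 << 1 → word 0x07
opcode:1 = 1 → 0x1 << 3 → word 0x0f
mode:2 = 1 → 0x1 << 4 → word 0x1f
type:2 = 3 → 0x3 << 6 → word 0xdf
word = 0xdf → little-endian bytes:
  [0]=0xdf

df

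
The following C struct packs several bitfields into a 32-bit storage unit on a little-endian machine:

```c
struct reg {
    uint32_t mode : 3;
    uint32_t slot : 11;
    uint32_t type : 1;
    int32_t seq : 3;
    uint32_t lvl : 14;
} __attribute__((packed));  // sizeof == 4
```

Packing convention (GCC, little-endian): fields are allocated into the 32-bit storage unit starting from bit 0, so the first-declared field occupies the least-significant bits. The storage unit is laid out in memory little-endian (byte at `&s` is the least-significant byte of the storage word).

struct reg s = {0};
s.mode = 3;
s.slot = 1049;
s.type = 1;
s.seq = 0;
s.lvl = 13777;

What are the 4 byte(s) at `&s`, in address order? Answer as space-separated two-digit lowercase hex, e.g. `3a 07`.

cb 60 44 d7

mode:3 = 3 → 0x3 << 0 → word 0x00000003
slot:11 = 1049 → 0x419 << 3 → word 0x000020cb
type:1 = 1 → 0x1 << 14 → word 0x000060cb
seq:3 = 0 → 0x0 << 15 → word 0x000060cb
lvl:14 = 13777 → 0x35d1 << 18 → word 0xd74460cb
word = 0xd74460cb → little-endian bytes:
  [0]=0xcb  [1]=0x60  [2]=0x44  [3]=0xd7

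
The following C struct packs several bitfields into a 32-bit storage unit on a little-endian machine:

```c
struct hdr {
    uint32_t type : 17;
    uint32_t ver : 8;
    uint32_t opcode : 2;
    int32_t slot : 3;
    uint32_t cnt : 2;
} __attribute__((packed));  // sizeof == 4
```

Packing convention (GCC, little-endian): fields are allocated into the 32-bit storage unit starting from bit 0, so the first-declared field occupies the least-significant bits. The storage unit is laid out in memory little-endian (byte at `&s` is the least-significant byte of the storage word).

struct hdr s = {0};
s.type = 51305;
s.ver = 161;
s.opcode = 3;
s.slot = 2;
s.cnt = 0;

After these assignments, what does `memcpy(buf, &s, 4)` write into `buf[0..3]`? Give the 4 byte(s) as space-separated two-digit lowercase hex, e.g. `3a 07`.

69 c8 42 17

[0+:17] type=51305 & 0x1ffff = 0xc869; word=0x0000c869
[17+:8] ver=161 & 0xff = 0xa1; word=0x0142c869
[25+:2] opcode=3 & 0x3 = 0x3; word=0x0742c869
[27+:3] slot=2 & 0x7 = 0x2; word=0x1742c869
[30+:2] cnt=0 & 0x3 = 0x0; word=0x1742c869
word = 0x1742c869 → little-endian bytes:
  [0]=0x69  [1]=0xc8  [2]=0x42  [3]=0x17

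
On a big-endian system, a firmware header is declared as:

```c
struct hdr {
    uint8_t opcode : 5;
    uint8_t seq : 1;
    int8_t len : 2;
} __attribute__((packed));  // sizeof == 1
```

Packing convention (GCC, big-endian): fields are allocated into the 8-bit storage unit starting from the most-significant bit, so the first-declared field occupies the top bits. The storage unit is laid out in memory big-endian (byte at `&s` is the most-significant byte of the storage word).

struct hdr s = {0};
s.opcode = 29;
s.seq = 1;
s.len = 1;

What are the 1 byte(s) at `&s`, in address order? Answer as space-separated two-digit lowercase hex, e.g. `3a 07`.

ed

opcode:5 = 29 → 0x1d << 3 → word 0xe8
seq:1 = 1 → 0x1 << 2 → word 0xec
len:2 = 1 → 0x1 << 0 → word 0xed
word = 0xed → big-endian bytes:
  [0]=0xed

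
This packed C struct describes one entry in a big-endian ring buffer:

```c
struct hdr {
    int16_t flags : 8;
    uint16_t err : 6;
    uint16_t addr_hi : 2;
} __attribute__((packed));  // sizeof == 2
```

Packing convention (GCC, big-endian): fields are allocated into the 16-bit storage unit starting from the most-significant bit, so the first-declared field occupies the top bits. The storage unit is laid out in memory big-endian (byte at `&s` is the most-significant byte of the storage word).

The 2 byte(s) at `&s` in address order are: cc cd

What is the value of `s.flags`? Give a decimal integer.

-52

[0]=0xcc [1]=0xcd (big-endian) → word 0xcccd
flags:8 @ bit 8 → (0xcccd>>8)&0xff = 0xcc  ←
err:6 @ bit 2 → (0xcccd>>2)&0x3f = 0x33
addr_hi:2 @ bit 0 → (0xcccd>>0)&0x3 = 0x1
flags signed 8b, MSB=1: 204 - 256 = -52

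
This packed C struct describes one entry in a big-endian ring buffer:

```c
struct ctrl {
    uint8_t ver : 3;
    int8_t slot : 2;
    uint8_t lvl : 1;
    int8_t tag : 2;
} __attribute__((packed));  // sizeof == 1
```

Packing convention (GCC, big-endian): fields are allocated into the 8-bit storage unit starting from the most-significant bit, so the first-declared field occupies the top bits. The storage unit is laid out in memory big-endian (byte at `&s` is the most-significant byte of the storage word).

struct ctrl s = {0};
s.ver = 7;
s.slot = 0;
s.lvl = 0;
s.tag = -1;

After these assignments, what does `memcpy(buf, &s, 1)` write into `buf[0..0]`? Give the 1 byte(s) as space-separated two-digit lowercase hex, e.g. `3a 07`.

ver:3 = 7 → 0x7 << 5 → word 0xe0
slot:2 = 0 → 0x0 << 3 → word 0xe0
lvl:1 = 0 → 0x0 << 2 → word 0xe0
tag:2 = -1 → 0x3 << 0 → word 0xe3
word = 0xe3 → big-endian bytes:
  [0]=0xe3

e3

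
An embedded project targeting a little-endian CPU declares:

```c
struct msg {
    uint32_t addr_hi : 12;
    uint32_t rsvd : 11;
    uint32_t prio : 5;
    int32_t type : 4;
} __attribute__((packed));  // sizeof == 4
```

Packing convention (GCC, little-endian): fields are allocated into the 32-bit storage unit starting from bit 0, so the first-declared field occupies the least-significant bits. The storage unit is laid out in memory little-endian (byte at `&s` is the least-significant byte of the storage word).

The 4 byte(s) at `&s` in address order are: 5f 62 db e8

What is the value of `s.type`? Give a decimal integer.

-2

[0]=0x5f [1]=0x62 [2]=0xdb [3]=0xe8 (little-endian) → word 0xe8db625f
addr_hi:12 @ bit 0 → (0xe8db625f>>0)&0xfff = 0x25f
rsvd:11 @ bit 12 → (0xe8db625f>>12)&0x7ff = 0x5b6
prio:5 @ bit 23 → (0xe8db625f>>23)&0x1f = 0x11
type:4 @ bit 28 → (0xe8db625f>>28)&0xf = 0xe  ←
type signed 4b, MSB=1: 14 - 16 = -2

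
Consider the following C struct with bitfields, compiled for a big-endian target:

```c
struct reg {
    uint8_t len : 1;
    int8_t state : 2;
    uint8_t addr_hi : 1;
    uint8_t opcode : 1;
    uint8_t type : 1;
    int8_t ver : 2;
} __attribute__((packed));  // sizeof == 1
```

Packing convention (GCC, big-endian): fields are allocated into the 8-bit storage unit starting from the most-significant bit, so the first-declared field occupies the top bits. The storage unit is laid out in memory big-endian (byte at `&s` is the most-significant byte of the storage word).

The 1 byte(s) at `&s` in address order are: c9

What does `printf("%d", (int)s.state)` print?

-2

[0]=0xc9 (big-endian) → word 0xc9
len:1 @ bit 7 → (0xc9>>7)&0x1 = 0x1
state:2 @ bit 5 → (0xc9>>5)&0x3 = 0x2  ←
addr_hi:1 @ bit 4 → (0xc9>>4)&0x1 = 0x0
opcode:1 @ bit 3 → (0xc9>>3)&0x1 = 0x1
type:1 @ bit 2 → (0xc9>>2)&0x1 = 0x0
ver:2 @ bit 0 → (0xc9>>0)&0x3 = 0x1
state signed 2b, MSB=1: 2 - 4 = -2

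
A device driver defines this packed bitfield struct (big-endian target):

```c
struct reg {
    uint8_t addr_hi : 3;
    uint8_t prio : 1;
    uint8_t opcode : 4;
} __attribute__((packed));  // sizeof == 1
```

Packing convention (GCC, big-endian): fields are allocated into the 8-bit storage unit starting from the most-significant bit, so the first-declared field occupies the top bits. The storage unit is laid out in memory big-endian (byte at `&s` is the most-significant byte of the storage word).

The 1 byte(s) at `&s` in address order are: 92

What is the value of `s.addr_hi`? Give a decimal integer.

4

[0]=0x92 (big-endian) → word 0x92
addr_hi [5+:3] = (word>>5) & 0x7 = 4  ←
prio [4+:1] = (word>>4) & 0x1 = 1
opcode [0+:4] = (word>>0) & 0xf = 2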